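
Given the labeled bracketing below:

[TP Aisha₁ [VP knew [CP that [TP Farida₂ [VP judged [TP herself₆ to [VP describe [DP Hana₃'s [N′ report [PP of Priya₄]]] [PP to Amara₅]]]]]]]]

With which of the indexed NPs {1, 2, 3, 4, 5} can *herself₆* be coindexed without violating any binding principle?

{2}

*herself* is an anaphor, so Principle A applies: it must be bound in its binding domain.
Binding domain of *herself₆*: the embedded TP, whose subject is Farida₂.
*Aisha₁* c-commands the anaphor but is outside its binding domain → cannot satisfy Principle A.
*Farida₂* c-commands the anaphor within its binding domain → licit binder.
*Hana₃* does not c-command the anaphor → cannot bind it.
*Priya₄* does not c-command the anaphor → cannot bind it.
*Amara₅* does not c-command the anaphor → cannot bind it.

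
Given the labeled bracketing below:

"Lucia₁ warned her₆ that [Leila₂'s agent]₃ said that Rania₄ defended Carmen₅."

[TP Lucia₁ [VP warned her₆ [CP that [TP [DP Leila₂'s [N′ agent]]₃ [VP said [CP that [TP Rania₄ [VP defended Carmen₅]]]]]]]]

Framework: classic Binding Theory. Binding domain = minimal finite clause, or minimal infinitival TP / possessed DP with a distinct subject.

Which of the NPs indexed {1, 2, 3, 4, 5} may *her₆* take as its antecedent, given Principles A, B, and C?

*her* is a pronoun, so Principle B applies: it must be free in its binding domain.
Binding domain of *her₆*: the matrix TP, whose subject is Lucia₁.
*Lucia₁* c-commands the pronoun within its binding domain → coindexation would violate Principle B.
*Leila₂*: the pronoun c-commands this R-expression → coindexation would violate Principle C on *Leila₂*.
*[Leila₂'s agent]₃*: the pronoun c-commands this R-expression → coindexation would violate Principle C on *[Leila₂'s agent]₃*.
*Rania₄*: the pronoun c-commands this R-expression → coindexation would violate Principle C on *Rania₄*.
*Carmen₅*: the pronoun c-commands this R-expression → coindexation would violate Principle C on *Carmen₅*.

none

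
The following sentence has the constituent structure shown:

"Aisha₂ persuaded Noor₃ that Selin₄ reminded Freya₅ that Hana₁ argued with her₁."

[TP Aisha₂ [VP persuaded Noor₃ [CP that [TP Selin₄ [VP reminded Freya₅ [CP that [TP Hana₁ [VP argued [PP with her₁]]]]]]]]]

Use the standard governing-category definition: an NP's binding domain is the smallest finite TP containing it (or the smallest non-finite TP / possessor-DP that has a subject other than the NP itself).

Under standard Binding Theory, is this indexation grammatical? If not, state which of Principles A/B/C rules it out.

Principle B

The two coindexed NPs are *Hana₁* and *her₁*.
*her₁* is a pronoun. Its binding domain is the embedded TP, whose subject is Hana₁.
*Hana₁* c-commands it within that domain and carries the same index.
The pronoun is locally bound → Principle B violation.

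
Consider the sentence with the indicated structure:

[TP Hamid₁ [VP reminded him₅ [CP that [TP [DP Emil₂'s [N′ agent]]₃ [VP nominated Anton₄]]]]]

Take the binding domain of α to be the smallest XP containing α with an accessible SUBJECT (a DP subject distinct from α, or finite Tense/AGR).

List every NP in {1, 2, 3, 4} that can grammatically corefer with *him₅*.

none

*him* is a pronoun, so Principle B applies: it must be free in its binding domain.
Binding domain of *him₅*: the matrix TP, whose subject is Hamid₁.
*Hamid₁* c-commands the pronoun within its binding domain → coindexation would violate Principle B.
*Emil₂*: the pronoun c-commands this R-expression → coindexation would violate Principle C on *Emil₂*.
*[Emil₂'s agent]₃*: the pronoun c-commands this R-expression → coindexation would violate Principle C on *[Emil₂'s agent]₃*.
*Anton₄*: the pronoun c-commands this R-expression → coindexation would violate Principle C on *Anton₄*.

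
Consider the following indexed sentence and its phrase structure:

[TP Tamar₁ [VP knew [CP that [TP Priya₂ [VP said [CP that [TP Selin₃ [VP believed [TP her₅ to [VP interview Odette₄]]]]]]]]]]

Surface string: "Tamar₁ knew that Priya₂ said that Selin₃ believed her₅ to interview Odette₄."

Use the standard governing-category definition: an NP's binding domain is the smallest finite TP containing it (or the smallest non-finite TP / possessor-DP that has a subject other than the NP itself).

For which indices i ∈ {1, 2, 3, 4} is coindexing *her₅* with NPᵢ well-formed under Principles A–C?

{1, 2}

*her* is a pronoun, so Principle B applies: it must be free in its binding domain.
Binding domain of *her₅*: the embedded TP, whose subject is Selin₃.
*Tamar₁* c-commands the pronoun but from outside its binding domain, and is not c-commanded by it → coindexation permitted.
*Priya₂* c-commands the pronoun but from outside its binding domain, and is not c-commanded by it → coindexation permitted.
*Selin₃* c-commands the pronoun within its binding domain → coindexation would violate Principle B.
*Odette₄*: the pronoun c-commands this R-expression → coindexation would violate Principle C on *Odette₄*.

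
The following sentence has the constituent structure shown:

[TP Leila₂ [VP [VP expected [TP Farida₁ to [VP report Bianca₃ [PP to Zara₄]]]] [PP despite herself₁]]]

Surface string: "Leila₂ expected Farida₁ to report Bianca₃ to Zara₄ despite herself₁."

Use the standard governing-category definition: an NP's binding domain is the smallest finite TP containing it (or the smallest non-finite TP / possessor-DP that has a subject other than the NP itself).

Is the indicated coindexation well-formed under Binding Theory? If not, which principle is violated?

Principle A

The two coindexed NPs are *Farida₁* and *herself₁*.
*herself₁* is an anaphor. Principle A requires it to be bound within its binding domain — the matrix TP, whose subject is Leila₂.
Within that domain it is c-commanded by *Leila₂*, which does not share its index.
*Farida₁* does not c-command the anaphor at all.
The anaphor is unbound in its domain → Principle A violation.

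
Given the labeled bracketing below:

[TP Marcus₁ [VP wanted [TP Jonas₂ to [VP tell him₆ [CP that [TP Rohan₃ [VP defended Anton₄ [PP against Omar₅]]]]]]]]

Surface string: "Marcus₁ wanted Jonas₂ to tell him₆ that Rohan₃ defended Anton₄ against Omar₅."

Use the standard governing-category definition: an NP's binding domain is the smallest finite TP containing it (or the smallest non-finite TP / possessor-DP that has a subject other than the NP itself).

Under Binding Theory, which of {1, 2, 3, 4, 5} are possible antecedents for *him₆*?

*him* is a pronoun, so Principle B applies: it must be free in its binding domain.
Binding domain of *him₆*: the embedded TP, whose subject is Jonas₂.
*Marcus₁* c-commands the pronoun but from outside its binding domain, and is not c-commanded by it → coindexation permitted.
*Jonas₂* c-commands the pronoun within its binding domain → coindexation would violate Principle B.
*Rohan₃*: the pronoun c-commands this R-expression → coindexation would violate Principle C on *Rohan₃*.
*Anton₄*: the pronoun c-commands this R-expression → coindexation would violate Principle C on *Anton₄*.
*Omar₅*: the pronoun c-commands this R-expression → coindexation would violate Principle C on *Omar₅*.

{1}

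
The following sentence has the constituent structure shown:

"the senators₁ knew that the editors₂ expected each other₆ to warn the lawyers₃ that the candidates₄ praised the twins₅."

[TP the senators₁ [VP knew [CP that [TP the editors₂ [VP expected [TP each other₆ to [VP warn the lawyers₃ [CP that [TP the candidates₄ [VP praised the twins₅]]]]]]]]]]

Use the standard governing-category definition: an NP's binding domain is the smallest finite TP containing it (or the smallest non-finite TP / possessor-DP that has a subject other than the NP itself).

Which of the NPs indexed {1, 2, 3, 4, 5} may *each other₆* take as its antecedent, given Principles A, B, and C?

{2}

*each other* is an anaphor, so Principle A applies: it must be bound in its binding domain.
Binding domain of *each other₆*: the embedded TP, whose subject is the editors₂.
*the senators₁* c-commands the anaphor but is outside its binding domain → cannot satisfy Principle A.
*the editors₂* c-commands the anaphor within its binding domain → licit binder.
*the lawyers₃* does not c-command the anaphor → cannot bind it.
*the candidates₄* does not c-command the anaphor → cannot bind it.
*the twins₅* does not c-command the anaphor → cannot bind it.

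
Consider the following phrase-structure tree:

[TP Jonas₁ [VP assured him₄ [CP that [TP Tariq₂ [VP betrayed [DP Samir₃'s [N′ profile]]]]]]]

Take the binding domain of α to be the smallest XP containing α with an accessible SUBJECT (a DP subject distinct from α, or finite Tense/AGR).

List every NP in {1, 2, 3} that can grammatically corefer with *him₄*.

*him* is a pronoun, so Principle B applies: it must be free in its binding domain.
Binding domain of *him₄*: the matrix TP, whose subject is Jonas₁.
*Jonas₁* c-commands the pronoun within its binding domain → coindexation would violate Principle B.
*Tariq₂*: the pronoun c-commands this R-expression → coindexation would violate Principle C on *Tariq₂*.
*Samir₃*: the pronoun c-commands this R-expression → coindexation would violate Principle C on *Samir₃*.

none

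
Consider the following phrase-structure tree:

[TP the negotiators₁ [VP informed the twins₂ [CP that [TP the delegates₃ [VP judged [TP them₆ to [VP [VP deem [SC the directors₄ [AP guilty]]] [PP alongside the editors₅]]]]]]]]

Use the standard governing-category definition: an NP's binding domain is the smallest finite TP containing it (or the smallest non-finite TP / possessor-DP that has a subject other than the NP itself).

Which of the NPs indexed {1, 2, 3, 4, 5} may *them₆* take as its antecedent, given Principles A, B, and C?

*them* is a pronoun, so Principle B applies: it must be free in its binding domain.
Binding domain of *them₆*: the embedded TP, whose subject is the delegates₃.
*the negotiators₁* c-commands the pronoun but from outside its binding domain, and is not c-commanded by it → coindexation permitted.
*the twins₂* c-commands the pronoun but from outside its binding domain, and is not c-commanded by it → coindexation permitted.
*the delegates₃* c-commands the pronoun within its binding domain → coindexation would violate Principle B.
*the directors₄*: the pronoun c-commands this R-expression → coindexation would violate Principle C on *the directors₄*.
*the editors₅*: the pronoun c-commands this R-expression → coindexation would violate Principle C on *the editors₅*.

{1, 2}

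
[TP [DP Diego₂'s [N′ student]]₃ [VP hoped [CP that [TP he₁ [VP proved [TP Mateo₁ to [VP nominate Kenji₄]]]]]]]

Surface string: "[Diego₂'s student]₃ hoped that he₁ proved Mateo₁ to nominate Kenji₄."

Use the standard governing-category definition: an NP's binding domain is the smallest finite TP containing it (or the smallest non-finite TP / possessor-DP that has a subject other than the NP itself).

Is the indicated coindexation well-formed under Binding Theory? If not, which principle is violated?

The two coindexed NPs are *he₁* and *Mateo₁*.
*Mateo₁* is an R-expression. Principle C requires it to be free everywhere.
*he₁* c-commands it and carries the same index.
The R-expression is bound → Principle C violation.

Principle C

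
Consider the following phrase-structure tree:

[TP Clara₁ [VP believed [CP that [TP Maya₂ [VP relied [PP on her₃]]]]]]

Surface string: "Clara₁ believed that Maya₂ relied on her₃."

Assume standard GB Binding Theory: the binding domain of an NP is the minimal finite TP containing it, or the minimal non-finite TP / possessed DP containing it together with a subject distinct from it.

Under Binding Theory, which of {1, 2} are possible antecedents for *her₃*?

{1}

*her* is a pronoun, so Principle B applies: it must be free in its binding domain.
Binding domain of *her₃*: the embedded TP, whose subject is Maya₂.
*Clara₁* c-commands the pronoun but from outside its binding domain, and is not c-commanded by it → coindexation permitted.
*Maya₂* c-commands the pronoun within its binding domain → coindexation would violate Principle B.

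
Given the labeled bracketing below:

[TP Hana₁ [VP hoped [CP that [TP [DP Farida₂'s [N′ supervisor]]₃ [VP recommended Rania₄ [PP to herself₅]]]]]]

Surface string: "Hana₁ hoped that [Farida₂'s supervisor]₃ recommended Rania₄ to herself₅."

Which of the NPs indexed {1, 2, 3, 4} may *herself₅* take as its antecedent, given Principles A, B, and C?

{3, 4}

*herself* is an anaphor, so Principle A applies: it must be bound in its binding domain.
Binding domain of *herself₅*: the embedded TP, whose subject is [Farida₂'s supervisor]₃.
*Hana₁* c-commands the anaphor but is outside its binding domain → cannot satisfy Principle A.
*Farida₂* does not c-command the anaphor → cannot bind it.
*[Farida₂'s supervisor]₃* c-commands the anaphor within its binding domain → licit binder.
*Rania₄* c-commands the anaphor within its binding domain → licit binder.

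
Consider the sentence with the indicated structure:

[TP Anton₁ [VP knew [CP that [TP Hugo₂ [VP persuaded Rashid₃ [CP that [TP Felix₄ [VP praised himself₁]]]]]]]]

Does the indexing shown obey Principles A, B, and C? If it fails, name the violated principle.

The two coindexed NPs are *Anton₁* and *himself₁*.
*himself₁* is an anaphor. Principle A requires it to be bound within its binding domain — the embedded TP, whose subject is Felix₄.
Within that domain it is c-commanded by *Felix₄*, which does not share its index.
*Anton₁* does c-command the anaphor, but from outside its binding domain.
The anaphor is unbound in its domain → Principle A violation.

Principle A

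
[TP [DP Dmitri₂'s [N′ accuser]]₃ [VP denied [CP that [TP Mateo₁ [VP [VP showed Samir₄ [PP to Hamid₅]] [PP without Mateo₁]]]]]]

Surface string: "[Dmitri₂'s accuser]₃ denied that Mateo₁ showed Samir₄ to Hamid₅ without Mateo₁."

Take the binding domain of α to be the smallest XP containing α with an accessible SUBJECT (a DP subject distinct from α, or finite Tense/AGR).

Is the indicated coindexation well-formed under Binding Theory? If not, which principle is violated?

The two coindexed NPs are *Mateo₁* (the higher occurrence) and *Mateo₁* (the lower occurrence).
*Mateo₁* (the lower occurrence) is an R-expression. Principle C requires it to be free everywhere.
*Mateo₁* (the higher occurrence) c-commands it and carries the same index.
The R-expression is bound → Principle C violation.

Principle C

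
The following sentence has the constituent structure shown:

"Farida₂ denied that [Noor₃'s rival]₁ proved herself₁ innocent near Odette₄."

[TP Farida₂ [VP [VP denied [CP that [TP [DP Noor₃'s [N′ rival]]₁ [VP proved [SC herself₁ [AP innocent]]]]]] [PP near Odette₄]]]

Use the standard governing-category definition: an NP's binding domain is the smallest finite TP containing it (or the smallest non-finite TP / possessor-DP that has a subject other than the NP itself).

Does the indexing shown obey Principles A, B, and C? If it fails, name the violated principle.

grammatical

The two coindexed NPs are *[Noor₃'s rival]₁* and *herself₁*.
*herself₁* is an anaphor; its binding domain is the embedded TP, whose subject is [Noor₃'s rival]₁. *[Noor₃'s rival]₁* c-commands it within that domain and shares its index, so Principle A is satisfied.
*[Noor₃'s rival]₁* is an R-expression; *herself₁* does not c-command it, and no other NP shares its index, so Principle C is satisfied.
All principles are respected.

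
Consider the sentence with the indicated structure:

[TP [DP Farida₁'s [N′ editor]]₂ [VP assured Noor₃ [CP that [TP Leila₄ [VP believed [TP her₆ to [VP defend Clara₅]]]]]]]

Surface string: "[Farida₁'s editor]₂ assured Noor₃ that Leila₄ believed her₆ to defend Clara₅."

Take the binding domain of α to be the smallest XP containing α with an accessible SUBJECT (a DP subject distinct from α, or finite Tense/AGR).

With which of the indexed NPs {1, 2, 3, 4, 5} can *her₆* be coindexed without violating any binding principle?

{1, 2, 3}

*her* is a pronoun, so Principle B applies: it must be free in its binding domain.
Binding domain of *her₆*: the embedded TP, whose subject is Leila₄.
*Farida₁* and the pronoun do not c-command one another → neither Principle B nor Principle C is at stake; coindexation permitted.
*[Farida₁'s editor]₂* c-commands the pronoun but from outside its binding domain, and is not c-commanded by it → coindexation permitted.
*Noor₃* c-commands the pronoun but from outside its binding domain, and is not c-commanded by it → coindexation permitted.
*Leila₄* c-commands the pronoun within its binding domain → coindexation would violate Principle B.
*Clara₅*: the pronoun c-commands this R-expression → coindexation would violate Principle C on *Clara₅*.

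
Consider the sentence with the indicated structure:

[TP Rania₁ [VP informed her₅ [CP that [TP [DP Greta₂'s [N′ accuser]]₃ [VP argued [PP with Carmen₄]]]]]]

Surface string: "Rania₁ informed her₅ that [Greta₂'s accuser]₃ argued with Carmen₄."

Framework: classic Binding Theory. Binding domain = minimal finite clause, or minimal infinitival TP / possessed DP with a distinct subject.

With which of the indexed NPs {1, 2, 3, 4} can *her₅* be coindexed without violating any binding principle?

*her* is a pronoun, so Principle B applies: it must be free in its binding domain.
Binding domain of *her₅*: the matrix TP, whose subject is Rania₁.
*Rania₁* c-commands the pronoun within its binding domain → coindexation would violate Principle B.
*Greta₂*: the pronoun c-commands this R-expression → coindexation would violate Principle C on *Greta₂*.
*[Greta₂'s accuser]₃*: the pronoun c-commands this R-expression → coindexation would violate Principle C on *[Greta₂'s accuser]₃*.
*Carmen₄*: the pronoun c-commands this R-expression → coindexation would violate Principle C on *Carmen₄*.

none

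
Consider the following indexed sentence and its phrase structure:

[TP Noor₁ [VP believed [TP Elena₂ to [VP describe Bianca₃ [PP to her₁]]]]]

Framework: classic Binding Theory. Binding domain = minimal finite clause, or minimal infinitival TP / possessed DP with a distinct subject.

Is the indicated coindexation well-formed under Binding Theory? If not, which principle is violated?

grammatical

The two coindexed NPs are *Noor₁* and *her₁*.
*her₁* is a pronoun; its binding domain is the embedded TP, whose subject is Elena₂. Within that domain it is c-commanded only by *Elena₂*, *Bianca₃*, which carry a different index — the pronoun is free locally, so Principle B holds.
*Noor₁* is an R-expression; *her₁* does not c-command it, and no other NP shares its index, so Principle C is satisfied.
All principles are respected.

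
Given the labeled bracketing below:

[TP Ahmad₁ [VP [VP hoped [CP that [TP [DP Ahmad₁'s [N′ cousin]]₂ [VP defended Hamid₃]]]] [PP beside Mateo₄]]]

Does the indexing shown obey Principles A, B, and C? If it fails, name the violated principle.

Principle C

The two coindexed NPs are *Ahmad₁* (the higher occurrence) and *Ahmad₁* (the lower occurrence).
*Ahmad₁* (the lower occurrence) is an R-expression. Principle C requires it to be free everywhere.
*Ahmad₁* (the higher occurrence) c-commands it and carries the same index.
The R-expression is bound → Principle C violation.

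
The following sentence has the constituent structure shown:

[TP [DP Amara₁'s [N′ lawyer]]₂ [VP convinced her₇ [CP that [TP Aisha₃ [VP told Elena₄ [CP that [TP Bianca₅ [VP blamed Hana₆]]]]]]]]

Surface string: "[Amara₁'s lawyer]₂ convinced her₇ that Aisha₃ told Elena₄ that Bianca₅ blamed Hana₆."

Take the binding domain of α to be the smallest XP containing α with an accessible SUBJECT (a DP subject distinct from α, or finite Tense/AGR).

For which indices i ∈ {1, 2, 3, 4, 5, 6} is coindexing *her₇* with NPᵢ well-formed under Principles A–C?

*her* is a pronoun, so Principle B applies: it must be free in its binding domain.
Binding domain of *her₇*: the matrix TP, whose subject is [Amara₁'s lawyer]₂.
*Amara₁* and the pronoun do not c-command one another → neither Principle B nor Principle C is at stake; coindexation permitted.
*[Amara₁'s lawyer]₂* c-commands the pronoun within its binding domain → coindexation would violate Principle B.
*Aisha₃*: the pronoun c-commands this R-expression → coindexation would violate Principle C on *Aisha₃*.
*Elena₄*: the pronoun c-commands this R-expression → coindexation would violate Principle C on *Elena₄*.
*Bianca₅*: the pronoun c-commands this R-expression → coindexation would violate Principle C on *Bianca₅*.
*Hana₆*: the pronoun c-commands this R-expression → coindexation would violate Principle C on *Hana₆*.

{1}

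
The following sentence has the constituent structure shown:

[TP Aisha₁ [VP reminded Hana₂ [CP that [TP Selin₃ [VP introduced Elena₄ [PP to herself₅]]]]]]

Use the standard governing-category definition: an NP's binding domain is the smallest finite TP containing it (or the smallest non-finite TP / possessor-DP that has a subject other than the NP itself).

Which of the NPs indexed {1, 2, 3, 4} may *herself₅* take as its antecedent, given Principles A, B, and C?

*herself* is an anaphor, so Principle A applies: it must be bound in its binding domain.
Binding domain of *herself₅*: the embedded TP, whose subject is Selin₃.
*Aisha₁* c-commands the anaphor but is outside its binding domain → cannot satisfy Principle A.
*Hana₂* c-commands the anaphor but is outside its binding domain → cannot satisfy Principle A.
*Selin₃* c-commands the anaphor within its binding domain → licit binder.
*Elena₄* c-commands the anaphor within its binding domain → licit binder.

{3, 4}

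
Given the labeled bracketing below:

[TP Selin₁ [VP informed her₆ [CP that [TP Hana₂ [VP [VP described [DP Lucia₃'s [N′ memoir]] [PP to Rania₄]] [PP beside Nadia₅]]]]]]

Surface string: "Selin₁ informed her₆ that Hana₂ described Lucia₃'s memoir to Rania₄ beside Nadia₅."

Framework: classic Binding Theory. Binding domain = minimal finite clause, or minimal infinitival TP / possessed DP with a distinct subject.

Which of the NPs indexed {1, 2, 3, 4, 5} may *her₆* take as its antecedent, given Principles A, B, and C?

none

*her* is a pronoun, so Principle B applies: it must be free in its binding domain.
Binding domain of *her₆*: the matrix TP, whose subject is Selin₁.
*Selin₁* c-commands the pronoun within its binding domain → coindexation would violate Principle B.
*Hana₂*: the pronoun c-commands this R-expression → coindexation would violate Principle C on *Hana₂*.
*Lucia₃*: the pronoun c-commands this R-expression → coindexation would violate Principle C on *Lucia₃*.
*Rania₄*: the pronoun c-commands this R-expression → coindexation would violate Principle C on *Rania₄*.
*Nadia₅*: the pronoun c-commands this R-expression → coindexation would violate Principle C on *Nadia₅*.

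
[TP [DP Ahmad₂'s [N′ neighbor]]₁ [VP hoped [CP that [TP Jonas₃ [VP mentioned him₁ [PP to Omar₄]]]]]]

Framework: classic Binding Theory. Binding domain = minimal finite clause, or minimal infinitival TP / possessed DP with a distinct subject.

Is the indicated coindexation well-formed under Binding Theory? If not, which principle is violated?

grammatical

The two coindexed NPs are *[Ahmad₂'s neighbor]₁* and *him₁*.
*him₁* is a pronoun; its binding domain is the embedded TP, whose subject is Jonas₃. Within that domain it is c-commanded only by *Jonas₃*, which carries a different index — the pronoun is free locally, so Principle B holds.
*[Ahmad₂'s neighbor]₁* is an R-expression; *him₁* does not c-command it, and no other NP shares its index, so Principle C is satisfied.
All principles are respected.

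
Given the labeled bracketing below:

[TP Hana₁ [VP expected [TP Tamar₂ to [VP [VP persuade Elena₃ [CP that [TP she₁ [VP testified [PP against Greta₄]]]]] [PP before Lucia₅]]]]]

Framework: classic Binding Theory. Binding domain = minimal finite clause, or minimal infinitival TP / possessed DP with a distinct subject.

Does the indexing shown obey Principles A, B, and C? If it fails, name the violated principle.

grammatical

The two coindexed NPs are *Hana₁* and *she₁*.
*she₁* is a pronoun; nothing c-commands it within its binding domain (the embedded TP.), so Principle B holds trivially.
*Hana₁* is an R-expression; *she₁* does not c-command it, and no other NP shares its index, so Principle C is satisfied.
All principles are respected.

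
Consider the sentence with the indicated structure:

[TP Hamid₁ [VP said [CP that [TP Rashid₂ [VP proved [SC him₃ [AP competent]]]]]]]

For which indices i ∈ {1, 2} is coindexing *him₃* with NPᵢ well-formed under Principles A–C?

{1}

*him* is a pronoun, so Principle B applies: it must be free in its binding domain.
Binding domain of *him₃*: the embedded TP, whose subject is Rashid₂.
*Hamid₁* c-commands the pronoun but from outside its binding domain, and is not c-commanded by it → coindexation permitted.
*Rashid₂* c-commands the pronoun within its binding domain → coindexation would violate Principle B.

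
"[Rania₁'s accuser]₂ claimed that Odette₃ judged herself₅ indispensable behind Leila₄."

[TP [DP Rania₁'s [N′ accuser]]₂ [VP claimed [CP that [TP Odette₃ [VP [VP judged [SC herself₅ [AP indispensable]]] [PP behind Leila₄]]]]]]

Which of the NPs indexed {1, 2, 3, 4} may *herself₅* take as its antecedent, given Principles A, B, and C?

{3}

*herself* is an anaphor, so Principle A applies: it must be bound in its binding domain.
Binding domain of *herself₅*: the embedded TP, whose subject is Odette₃.
*Rania₁* does not c-command the anaphor → cannot bind it.
*[Rania₁'s accuser]₂* c-commands the anaphor but is outside its binding domain → cannot satisfy Principle A.
*Odette₃* c-commands the anaphor within its binding domain → licit binder.
*Leila₄* does not c-command the anaphor → cannot bind it.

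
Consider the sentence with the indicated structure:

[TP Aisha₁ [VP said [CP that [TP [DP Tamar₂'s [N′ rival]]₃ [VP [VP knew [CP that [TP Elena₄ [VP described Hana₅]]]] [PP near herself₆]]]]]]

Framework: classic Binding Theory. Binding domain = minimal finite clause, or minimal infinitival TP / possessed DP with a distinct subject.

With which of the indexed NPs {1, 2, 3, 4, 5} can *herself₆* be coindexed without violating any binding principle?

*herself* is an anaphor, so Principle A applies: it must be bound in its binding domain.
Binding domain of *herself₆*: the embedded TP, whose subject is [Tamar₂'s rival]₃.
*Aisha₁* c-commands the anaphor but is outside its binding domain → cannot satisfy Principle A.
*Tamar₂* does not c-command the anaphor → cannot bind it.
*[Tamar₂'s rival]₃* c-commands the anaphor within its binding domain → licit binder.
*Elena₄* does not c-command the anaphor → cannot bind it.
*Hana₅* does not c-command the anaphor → cannot bind it.

{3}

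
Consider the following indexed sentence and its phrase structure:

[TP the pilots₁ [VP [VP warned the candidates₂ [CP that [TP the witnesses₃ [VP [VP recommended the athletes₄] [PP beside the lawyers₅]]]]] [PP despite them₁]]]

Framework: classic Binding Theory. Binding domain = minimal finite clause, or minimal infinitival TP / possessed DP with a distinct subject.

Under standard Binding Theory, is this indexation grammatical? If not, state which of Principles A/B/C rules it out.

The two coindexed NPs are *the pilots₁* and *them₁*.
*them₁* is a pronoun. Its binding domain is the matrix TP, whose subject is the pilots₁.
*the pilots₁* c-commands it within that domain and carries the same index.
The pronoun is locally bound → Principle B violation.

Principle B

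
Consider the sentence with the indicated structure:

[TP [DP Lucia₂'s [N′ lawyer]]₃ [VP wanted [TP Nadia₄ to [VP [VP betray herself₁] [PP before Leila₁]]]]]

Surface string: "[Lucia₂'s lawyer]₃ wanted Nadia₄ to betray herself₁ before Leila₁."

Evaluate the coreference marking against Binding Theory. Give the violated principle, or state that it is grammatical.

The two coindexed NPs are *Leila₁* and *herself₁*.
*herself₁* is an anaphor. Principle A requires it to be bound within its binding domain — the embedded TP, whose subject is Nadia₄.
Within that domain it is c-commanded by *Nadia₄*, which does not share its index.
*Leila₁* does not c-command the anaphor at all.
The anaphor is unbound in its domain → Principle A violation.

Principle A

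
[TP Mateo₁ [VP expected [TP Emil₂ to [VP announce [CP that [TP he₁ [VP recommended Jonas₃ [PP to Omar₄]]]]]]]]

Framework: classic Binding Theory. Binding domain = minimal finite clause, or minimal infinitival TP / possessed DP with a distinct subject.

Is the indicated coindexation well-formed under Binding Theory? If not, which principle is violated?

grammatical

The two coindexed NPs are *Mateo₁* and *he₁*.
*he₁* is a pronoun; nothing c-commands it within its binding domain (the embedded TP.), so Principle B holds trivially.
*Mateo₁* is an R-expression; *he₁* does not c-command it, and no other NP shares its index, so Principle C is satisfied.
All principles are respected.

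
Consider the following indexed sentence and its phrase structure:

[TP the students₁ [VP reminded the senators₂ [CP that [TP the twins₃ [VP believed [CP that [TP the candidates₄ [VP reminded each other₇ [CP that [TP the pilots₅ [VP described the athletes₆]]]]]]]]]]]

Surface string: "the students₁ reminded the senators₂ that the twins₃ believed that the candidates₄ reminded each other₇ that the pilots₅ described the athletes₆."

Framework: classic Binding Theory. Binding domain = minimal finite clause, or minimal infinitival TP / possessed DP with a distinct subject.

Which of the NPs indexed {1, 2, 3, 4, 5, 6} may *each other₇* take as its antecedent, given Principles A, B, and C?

{4}

*each other* is an anaphor, so Principle A applies: it must be bound in its binding domain.
Binding domain of *each other₇*: the embedded TP, whose subject is the candidates₄.
*the students₁* c-commands the anaphor but is outside its binding domain → cannot satisfy Principle A.
*the senators₂* c-commands the anaphor but is outside its binding domain → cannot satisfy Principle A.
*the twins₃* c-commands the anaphor but is outside its binding domain → cannot satisfy Principle A.
*the candidates₄* c-commands the anaphor within its binding domain → licit binder.
*the pilots₅* does not c-command the anaphor → cannot bind it.
*the athletes₆* does not c-command the anaphor → cannot bind it.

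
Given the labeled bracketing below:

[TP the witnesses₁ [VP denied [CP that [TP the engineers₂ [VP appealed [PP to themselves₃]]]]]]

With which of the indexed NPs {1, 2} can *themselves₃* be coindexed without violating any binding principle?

*themselves* is an anaphor, so Principle A applies: it must be bound in its binding domain.
Binding domain of *themselves₃*: the embedded TP, whose subject is the engineers₂.
*the witnesses₁* c-commands the anaphor but is outside its binding domain → cannot satisfy Principle A.
*the engineers₂* c-commands the anaphor within its binding domain → licit binder.

{2}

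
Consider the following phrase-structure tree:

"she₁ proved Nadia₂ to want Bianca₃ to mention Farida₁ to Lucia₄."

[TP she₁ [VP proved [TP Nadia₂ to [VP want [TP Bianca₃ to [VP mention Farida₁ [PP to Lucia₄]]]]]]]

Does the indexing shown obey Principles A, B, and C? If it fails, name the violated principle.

Principle C

The two coindexed NPs are *she₁* and *Farida₁*.
*Farida₁* is an R-expression. Principle C requires it to be free everywhere.
*she₁* c-commands it and carries the same index.
The R-expression is bound → Principle C violation.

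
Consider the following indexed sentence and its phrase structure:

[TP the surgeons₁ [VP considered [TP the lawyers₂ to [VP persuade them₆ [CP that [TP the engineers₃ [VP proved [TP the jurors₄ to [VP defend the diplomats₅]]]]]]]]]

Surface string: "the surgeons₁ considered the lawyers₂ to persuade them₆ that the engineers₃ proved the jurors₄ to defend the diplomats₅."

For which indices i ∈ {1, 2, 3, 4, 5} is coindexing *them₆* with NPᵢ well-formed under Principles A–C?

*them* is a pronoun, so Principle B applies: it must be free in its binding domain.
Binding domain of *them₆*: the embedded TP, whose subject is the lawyers₂.
*the surgeons₁* c-commands the pronoun but from outside its binding domain, and is not c-commanded by it → coindexation permitted.
*the lawyers₂* c-commands the pronoun within its binding domain → coindexation would violate Principle B.
*the engineers₃*: the pronoun c-commands this R-expression → coindexation would violate Principle C on *the engineers₃*.
*the jurors₄*: the pronoun c-commands this R-expression → coindexation would violate Principle C on *the jurors₄*.
*the diplomats₅*: the pronoun c-commands this R-expression → coindexation would violate Principle C on *the diplomats₅*.

{1}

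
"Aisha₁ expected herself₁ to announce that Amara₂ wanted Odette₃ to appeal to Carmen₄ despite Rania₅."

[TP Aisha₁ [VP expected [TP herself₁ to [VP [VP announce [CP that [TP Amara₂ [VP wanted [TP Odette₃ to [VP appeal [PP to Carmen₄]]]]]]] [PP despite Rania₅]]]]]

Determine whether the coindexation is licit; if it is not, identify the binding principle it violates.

grammatical

The two coindexed NPs are *Aisha₁* and *herself₁*.
*herself₁* is an anaphor; its binding domain is the matrix TP, whose subject is Aisha₁. *Aisha₁* c-commands it within that domain and shares its index, so Principle A is satisfied.
*Aisha₁* is an R-expression; *herself₁* does not c-command it, and no other NP shares its index, so Principle C is satisfied.
All principles are respected.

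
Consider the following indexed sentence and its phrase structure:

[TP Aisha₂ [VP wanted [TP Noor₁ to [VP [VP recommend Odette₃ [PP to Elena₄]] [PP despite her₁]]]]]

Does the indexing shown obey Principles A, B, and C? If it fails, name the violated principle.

The two coindexed NPs are *Noor₁* and *her₁*.
*her₁* is a pronoun. Its binding domain is the embedded TP, whose subject is Noor₁.
*Noor₁* c-commands it within that domain and carries the same index.
The pronoun is locally bound → Principle B violation.

Principle B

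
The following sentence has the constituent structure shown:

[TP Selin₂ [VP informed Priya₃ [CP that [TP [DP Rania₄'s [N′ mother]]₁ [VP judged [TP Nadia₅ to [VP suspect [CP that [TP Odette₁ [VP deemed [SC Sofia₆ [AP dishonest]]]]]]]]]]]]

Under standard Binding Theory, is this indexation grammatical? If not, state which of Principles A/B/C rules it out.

Principle C

The two coindexed NPs are *[Rania₄'s mother]₁* and *Odette₁*.
*Odette₁* is an R-expression. Principle C requires it to be free everywhere.
*[Rania₄'s mother]₁* c-commands it and carries the same index.
The R-expression is bound → Principle C violation.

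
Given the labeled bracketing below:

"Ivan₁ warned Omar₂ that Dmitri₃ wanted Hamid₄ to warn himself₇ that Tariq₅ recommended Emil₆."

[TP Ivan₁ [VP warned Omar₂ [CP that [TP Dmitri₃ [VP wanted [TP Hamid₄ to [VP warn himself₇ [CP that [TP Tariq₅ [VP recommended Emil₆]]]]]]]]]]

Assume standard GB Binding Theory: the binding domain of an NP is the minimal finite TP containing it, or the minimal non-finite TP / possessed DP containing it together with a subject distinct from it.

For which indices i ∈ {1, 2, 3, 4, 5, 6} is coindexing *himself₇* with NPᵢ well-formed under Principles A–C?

{4}

*himself* is an anaphor, so Principle A applies: it must be bound in its binding domain.
Binding domain of *himself₇*: the embedded TP, whose subject is Hamid₄.
*Ivan₁* c-commands the anaphor but is outside its binding domain → cannot satisfy Principle A.
*Omar₂* c-commands the anaphor but is outside its binding domain → cannot satisfy Principle A.
*Dmitri₃* c-commands the anaphor but is outside its binding domain → cannot satisfy Principle A.
*Hamid₄* c-commands the anaphor within its binding domain → licit binder.
*Tariq₅* does not c-command the anaphor → cannot bind it.
*Emil₆* does not c-command the anaphor → cannot bind it.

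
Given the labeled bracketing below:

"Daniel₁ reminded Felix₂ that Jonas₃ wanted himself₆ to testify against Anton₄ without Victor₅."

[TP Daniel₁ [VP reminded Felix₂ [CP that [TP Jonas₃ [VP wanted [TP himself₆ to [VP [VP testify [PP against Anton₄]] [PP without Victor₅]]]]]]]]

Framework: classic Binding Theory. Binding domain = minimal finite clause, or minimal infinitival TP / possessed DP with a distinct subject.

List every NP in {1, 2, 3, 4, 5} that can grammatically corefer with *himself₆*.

{3}

*himself* is an anaphor, so Principle A applies: it must be bound in its binding domain.
Binding domain of *himself₆*: the embedded TP, whose subject is Jonas₃.
*Daniel₁* c-commands the anaphor but is outside its binding domain → cannot satisfy Principle A.
*Felix₂* c-commands the anaphor but is outside its binding domain → cannot satisfy Principle A.
*Jonas₃* c-commands the anaphor within its binding domain → licit binder.
*Anton₄* does not c-command the anaphor → cannot bind it.
*Victor₅* does not c-command the anaphor → cannot bind it.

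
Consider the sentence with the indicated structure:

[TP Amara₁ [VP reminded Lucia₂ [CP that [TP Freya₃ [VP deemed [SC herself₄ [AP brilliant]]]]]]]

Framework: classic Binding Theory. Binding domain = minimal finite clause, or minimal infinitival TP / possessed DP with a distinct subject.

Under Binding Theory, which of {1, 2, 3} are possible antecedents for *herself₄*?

*herself* is an anaphor, so Principle A applies: it must be bound in its binding domain.
Binding domain of *herself₄*: the embedded TP, whose subject is Freya₃.
*Amara₁* c-commands the anaphor but is outside its binding domain → cannot satisfy Principle A.
*Lucia₂* c-commands the anaphor but is outside its binding domain → cannot satisfy Principle A.
*Freya₃* c-commands the anaphor within its binding domain → licit binder.

{3}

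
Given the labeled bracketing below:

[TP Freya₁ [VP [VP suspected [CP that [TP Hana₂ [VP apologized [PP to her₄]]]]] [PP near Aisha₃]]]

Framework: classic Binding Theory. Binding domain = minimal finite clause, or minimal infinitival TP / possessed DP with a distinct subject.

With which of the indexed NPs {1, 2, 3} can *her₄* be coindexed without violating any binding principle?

{1, 3}

*her* is a pronoun, so Principle B applies: it must be free in its binding domain.
Binding domain of *her₄*: the embedded TP, whose subject is Hana₂.
*Freya₁* c-commands the pronoun but from outside its binding domain, and is not c-commanded by it → coindexation permitted.
*Hana₂* c-commands the pronoun within its binding domain → coindexation would violate Principle B.
*Aisha₃* and the pronoun do not c-command one another → neither Principle B nor Principle C is at stake; coindexation permitted.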